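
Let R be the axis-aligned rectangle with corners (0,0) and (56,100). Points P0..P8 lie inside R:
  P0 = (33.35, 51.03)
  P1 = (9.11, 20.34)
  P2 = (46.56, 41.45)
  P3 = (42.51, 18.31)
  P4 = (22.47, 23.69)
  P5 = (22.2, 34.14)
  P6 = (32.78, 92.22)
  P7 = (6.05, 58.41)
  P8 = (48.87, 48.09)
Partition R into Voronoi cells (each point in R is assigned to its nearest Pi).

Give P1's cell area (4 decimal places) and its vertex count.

1. box [0,56]×[0,100]: [(0, 0) (56, 0) (56, 100) (0, 100)]
2. ⊥bis P1·P0 via (21.23,35.685): [(0, 52.4532) (0, 0) (56, 0) (56, 8.2225)]  |A|=1698.9182
3. ⊥bis P1·P2 via (27.835,30.895): [(28.2687, 30.1256) (0, 52.4532) (0, 0) (45.25, 0)]  |A|=1422.9838
4. ⊥bis P1·P3 via (25.81,19.325): [(26.549, 31.4839) (0, 52.4532) (0, 0) (24.6355, 0)]  |A|=1084.0994
5. ⊥bis P1·P4 via (15.79,22.015): [(10.1723, 44.4188) (0, 52.4532) (0, 0) (21.3102, 0)]  |A|=740.0714
6. ⊥bis P1·P5 via (15.655,27.24): [(14.1131, 28.7026) (0, 42.0896) (0, 0) (21.3102, 0)]  |A|=602.8363
7. ⊥bis P1·P6 via (20.945,56.28): [(14.1131, 28.7026) (0, 42.0896) (0, 0) (21.3102, 0)]  |A|=602.8363
8. ⊥bis P1·P7 via (7.58,39.375): [(14.1131, 28.7026) (3.2304, 39.0254) (0, 38.7657) (0, 0) (21.3102, 0)]  |A|=597.4677
9. ⊥bis P1·P8 via (28.99,34.215): [(14.1131, 28.7026) (3.2304, 39.0254) (0, 38.7657) (0, 0) (21.3102, 0)]  |A|=597.4677
10. canonical 5-gon: [(14.1131, 28.7026) (3.2304, 39.0254) (0, 38.7657) (0, 0) (21.3102, 0)]
11. shoelace: 597.4677

Area of P1's cell: 597.4677 (5 vertices)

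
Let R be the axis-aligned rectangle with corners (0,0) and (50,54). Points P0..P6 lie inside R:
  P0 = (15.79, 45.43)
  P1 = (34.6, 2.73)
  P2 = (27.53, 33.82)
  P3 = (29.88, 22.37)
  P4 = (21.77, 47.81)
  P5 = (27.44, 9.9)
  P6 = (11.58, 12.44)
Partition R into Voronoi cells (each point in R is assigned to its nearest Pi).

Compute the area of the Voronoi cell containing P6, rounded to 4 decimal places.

1. box [0,50]×[0,54]: [(0, 0) (50, 0) (50, 54) (0, 54)]
2. ⊥bis P6·P0 via (13.685,28.935): [(0, 30.6814) (0, 0) (50, 0) (50, 24.3007)]  |A|=1374.5521
3. ⊥bis P6·P1 via (23.09,7.585): [(31.1552, 26.7056) (0, 30.6814) (0, 0) (19.8906, 0)]  |A|=743.537
4. ⊥bis P6·P2 via (19.555,23.13): [(27.2314, 17.4032) (11.3793, 29.2292) (0, 30.6814) (0, 0) (19.8906, 0)]  |A|=646.6052
5. ⊥bis P6·P3 via (20.73,17.405): [(24.3883, 10.663) (16.3098, 25.551) (11.3793, 29.2292) (0, 30.6814) (0, 0) (19.8906, 0)]  |A|=598.2161
6. ⊥bis P6·P4 via (16.675,30.125): [(24.3883, 10.663) (16.3098, 25.551) (11.3793, 29.2292) (0, 30.6814) (0, 0) (19.8906, 0)]  |A|=598.2161
7. ⊥bis P6·P5 via (19.51,11.17): [(20.559, 17.7201) (16.3098, 25.551) (11.3793, 29.2292) (0, 30.6814) (0, 0) (17.7211, 0)]  |A|=542.7077
8. canonical 6-gon: [(20.559, 17.7201) (16.3098, 25.551) (11.3793, 29.2292) (0, 30.6814) (0, 0) (17.7211, 0)]
9. shoelace: 542.7077

Area of P6's cell: 542.7077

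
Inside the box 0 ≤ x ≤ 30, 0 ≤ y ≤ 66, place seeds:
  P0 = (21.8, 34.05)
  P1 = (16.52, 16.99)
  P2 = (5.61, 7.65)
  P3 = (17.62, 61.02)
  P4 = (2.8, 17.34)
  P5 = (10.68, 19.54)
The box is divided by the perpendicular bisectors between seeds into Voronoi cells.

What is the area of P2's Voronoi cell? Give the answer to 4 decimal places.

Area of P2's cell: 204.3066

1. box [0,30]×[0,66]: [(0, 0) (30, 0) (30, 66) (0, 66)]
2. ⊥bis P2·P0 via (13.705,20.85): [(0, 29.2547) (0, 0) (30, 0) (30, 10.857)]  |A|=601.6749
3. ⊥bis P2·P1 via (11.065,12.32): [(0, 25.245) (0, 0) (21.6121, 0)]  |A|=272.7983
4. ⊥bis P2·P3 via (11.615,34.335): [(0, 25.245) (0, 0) (21.6121, 0)]  |A|=272.7983
5. ⊥bis P2·P4 via (4.205,12.495): [(9.5806, 14.0539) (0, 11.2756) (0, 0) (21.6121, 0)]  |A|=205.8805
6. ⊥bis P2·P5 via (8.145,13.595): [(11.0247, 12.3671) (8.0856, 13.6203) (0, 11.2756) (0, 0) (21.6121, 0)]  |A|=204.3066
7. canonical 5-gon: [(11.0247, 12.3671) (8.0856, 13.6203) (0, 11.2756) (0, 0) (21.6121, 0)]
8. shoelace: 204.3066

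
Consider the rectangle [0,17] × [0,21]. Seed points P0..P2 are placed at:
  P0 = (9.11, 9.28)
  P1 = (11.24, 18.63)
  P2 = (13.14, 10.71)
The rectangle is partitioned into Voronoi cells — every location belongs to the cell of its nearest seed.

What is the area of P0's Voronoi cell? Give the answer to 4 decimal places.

Area of P0's cell: 181.9582

1. box [0,17]×[0,21]: [(0, 0) (17, 0) (17, 21) (0, 21)]
2. ⊥bis P0·P1 via (10.175,13.955): [(0, 16.2729) (0, 0) (17, 0) (17, 12.4002)]  |A|=243.7218
3. ⊥bis P0·P2 via (11.125,9.995): [(9.6798, 14.0678) (0, 16.2729) (0, 0) (14.6716, 0)]  |A|=181.9582
4. canonical 4-gon: [(9.6798, 14.0678) (0, 16.2729) (0, 0) (14.6716, 0)]
5. shoelace: 181.9582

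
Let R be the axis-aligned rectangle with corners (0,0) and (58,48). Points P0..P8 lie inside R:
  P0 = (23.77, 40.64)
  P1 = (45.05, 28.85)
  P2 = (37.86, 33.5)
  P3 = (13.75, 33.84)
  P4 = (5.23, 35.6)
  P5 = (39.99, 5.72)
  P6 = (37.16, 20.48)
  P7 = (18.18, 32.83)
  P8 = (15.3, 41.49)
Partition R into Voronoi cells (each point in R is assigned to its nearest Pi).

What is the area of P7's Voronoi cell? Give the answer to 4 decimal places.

1. box [0,58]×[0,48]: [(0, 0) (58, 0) (58, 48) (0, 48)]
2. ⊥bis P7·P0 via (20.975,36.735): [(0, 0) (58, 0) (58, 10.2344) (5.2362, 48) (0, 48)]  |A|=1787.6723
3. ⊥bis P7·P1 via (31.615,30.84): [(0, 0) (27.047, 0) (31.3846, 29.2844) (5.2362, 48) (0, 48)]  |A|=1198.2561
4. ⊥bis P7·P2 via (28.02,33.165): [(0, 0) (27.047, 0) (28.7562, 11.5397) (28.0714, 31.6558) (5.2362, 48) (0, 48)]  |A|=1165.7439
5. ⊥bis P7·P3 via (15.965,33.335): [(8.3649, 0) (27.047, 0) (28.7562, 11.5397) (28.0714, 31.6558) (17.3343, 39.3408)]  |A|=562.5089
6. ⊥bis P7·P4 via (11.705,34.215): [(8.3649, 0) (27.047, 0) (28.7562, 11.5397) (28.0714, 31.6558) (17.3343, 39.3408)]  |A|=562.5089
7. ⊥bis P7·P5 via (29.085,19.275): [(9.0924, 3.191) (28.5087, 18.8113) (28.0714, 31.6558) (17.3343, 39.3408)]  |A|=353.8525
8. ⊥bis P7·P6 via (27.67,26.655): [(9.0924, 3.191) (16.0383, 8.7789) (28.2132, 27.4898) (28.0714, 31.6558) (17.3343, 39.3408)]  |A|=298.2586
9. ⊥bis P7·P8 via (16.74,37.16): [(16.845, 37.1949) (9.0924, 3.191) (16.0383, 8.7789) (28.2132, 27.4898) (28.0714, 31.6558) (19.2261, 37.9868)]  |A|=295.8975
10. canonical 6-gon: [(16.845, 37.1949) (9.0924, 3.191) (16.0383, 8.7789) (28.2132, 27.4898) (28.0714, 31.6558) (19.2261, 37.9868)]
11. shoelace: 295.8975

Area of P7's cell: 295.8975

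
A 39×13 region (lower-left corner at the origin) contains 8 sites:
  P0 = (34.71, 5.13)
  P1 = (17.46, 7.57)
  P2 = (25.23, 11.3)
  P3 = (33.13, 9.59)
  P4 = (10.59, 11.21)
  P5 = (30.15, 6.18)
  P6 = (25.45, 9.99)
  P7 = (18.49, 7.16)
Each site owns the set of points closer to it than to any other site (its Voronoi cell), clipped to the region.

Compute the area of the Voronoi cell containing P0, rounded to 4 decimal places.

Area of P0's cell: 56.0411

1. box [0,39]×[0,13]: [(0, 0) (39, 0) (39, 13) (0, 13)]
2. ⊥bis P0·P1 via (26.085,6.35): [(25.1868, 0) (39, 0) (39, 13) (27.0256, 13)]  |A|=167.6192
3. ⊥bis P0·P2 via (29.97,8.215): [(25.3433, 1.1062) (25.1868, 0) (39, 0) (39, 13) (33.0843, 13)]  |A|=131.5889
4. ⊥bis P0·P3 via (33.92,7.36): [(28.0631, 5.2851) (25.3433, 1.1062) (25.1868, 0) (39, 0) (39, 9.1596)]  |A|=87.7687
5. ⊥bis P0·P4 via (22.65,8.17): [(28.0631, 5.2851) (25.3433, 1.1062) (25.1868, 0) (39, 0) (39, 9.1596)]  |A|=87.7687
6. ⊥bis P0·P5 via (32.43,5.655): [(32.7251, 6.9367) (31.1279, 0) (39, 0) (39, 9.1596)]  |A|=56.0411
7. ⊥bis P0·P6 via (30.08,7.56): [(32.7251, 6.9367) (31.1279, 0) (39, 0) (39, 9.1596)]  |A|=56.0411
8. ⊥bis P0·P7 via (26.6,6.145): [(32.7251, 6.9367) (31.1279, 0) (39, 0) (39, 9.1596)]  |A|=56.0411
9. canonical 4-gon: [(32.7251, 6.9367) (31.1279, 0) (39, 0) (39, 9.1596)]
10. shoelace: 56.0411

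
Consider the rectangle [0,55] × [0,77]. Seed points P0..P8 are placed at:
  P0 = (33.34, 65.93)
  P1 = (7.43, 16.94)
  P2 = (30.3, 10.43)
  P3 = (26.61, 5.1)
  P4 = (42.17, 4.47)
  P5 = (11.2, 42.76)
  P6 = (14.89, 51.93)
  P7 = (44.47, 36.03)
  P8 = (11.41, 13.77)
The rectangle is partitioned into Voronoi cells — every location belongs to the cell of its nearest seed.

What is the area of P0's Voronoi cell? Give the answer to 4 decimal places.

1. box [0,55]×[0,77]: [(0, 0) (55, 0) (55, 77) (0, 77)]
2. ⊥bis P0·P1 via (20.385,41.435): [(0, 52.2163) (55, 23.1277) (55, 77) (0, 77)]  |A|=2163.0403
3. ⊥bis P0·P2 via (31.82,38.18): [(0, 52.2163) (25.9294, 38.5027) (55, 36.9103) (55, 77) (0, 77)]  |A|=1962.7058
4. ⊥bis P0·P3 via (29.975,35.515): [(0, 52.2163) (25.9294, 38.5027) (55, 36.9103) (55, 77) (0, 77)]  |A|=1962.7058
5. ⊥bis P0·P4 via (37.755,35.2): [(0, 52.2163) (25.9294, 38.5027) (51.1335, 37.1221) (55, 37.6776) (55, 77) (0, 77)]  |A|=1961.2225
6. ⊥bis P0·P5 via (22.27,54.345): [(0, 75.625) (39.635, 37.7519) (51.1335, 37.1221) (55, 37.6776) (55, 77) (0, 77)]  |A|=1413.0761
7. ⊥bis P0·P6 via (24.115,58.93): [(40.2089, 37.7205) (51.1335, 37.1221) (55, 37.6776) (55, 77) (10.4033, 77)]  |A|=1170.8684
8. ⊥bis P0·P7 via (38.905,50.98): [(32.0763, 48.4381) (55, 56.9712) (55, 77) (10.4033, 77)]  |A|=866.4493
9. ⊥bis P0·P8 via (22.375,39.85): [(32.0763, 48.4381) (55, 56.9712) (55, 77) (10.4033, 77)]  |A|=866.4493
10. canonical 4-gon: [(32.0763, 48.4381) (55, 56.9712) (55, 77) (10.4033, 77)]
11. shoelace: 866.4493

Area of P0's cell: 866.4493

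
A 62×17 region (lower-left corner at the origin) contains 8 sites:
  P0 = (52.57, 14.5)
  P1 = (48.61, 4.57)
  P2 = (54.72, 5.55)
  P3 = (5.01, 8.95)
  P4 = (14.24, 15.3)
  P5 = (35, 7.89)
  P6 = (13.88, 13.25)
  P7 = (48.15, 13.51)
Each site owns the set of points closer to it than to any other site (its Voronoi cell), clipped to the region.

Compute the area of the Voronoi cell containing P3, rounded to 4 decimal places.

1. box [0,62]×[0,17]: [(0, 0) (62, 0) (62, 17) (0, 17)]
2. ⊥bis P3·P0 via (28.79,11.725): [(0, 0) (30.1582, 0) (28.1744, 17) (0, 17)]  |A|=495.8278
3. ⊥bis P3·P1 via (26.81,6.76): [(0, 0) (26.1309, 0) (27.8387, 17) (0, 17)]  |A|=458.7416
4. ⊥bis P3·P2 via (29.865,7.25): [(0, 0) (26.1309, 0) (27.8387, 17) (0, 17)]  |A|=458.7416
5. ⊥bis P3·P4 via (9.625,12.125): [(0, 0) (17.9667, 0) (6.2711, 17) (0, 17)]  |A|=206.0214
6. ⊥bis P3·P5 via (20.005,8.42): [(0, 0) (17.9667, 0) (6.2711, 17) (0, 17)]  |A|=206.0214
7. ⊥bis P3·P6 via (9.445,11.1): [(0, 0) (14.8261, 0) (7.3332, 15.4563) (6.2711, 17) (0, 17)]  |A|=181.7502
8. ⊥bis P3·P7 via (26.58,11.23): [(0, 0) (14.8261, 0) (7.3332, 15.4563) (6.2711, 17) (0, 17)]  |A|=181.7502
9. canonical 5-gon: [(0, 0) (14.8261, 0) (7.3332, 15.4563) (6.2711, 17) (0, 17)]
10. shoelace: 181.7502

Area of P3's cell: 181.7502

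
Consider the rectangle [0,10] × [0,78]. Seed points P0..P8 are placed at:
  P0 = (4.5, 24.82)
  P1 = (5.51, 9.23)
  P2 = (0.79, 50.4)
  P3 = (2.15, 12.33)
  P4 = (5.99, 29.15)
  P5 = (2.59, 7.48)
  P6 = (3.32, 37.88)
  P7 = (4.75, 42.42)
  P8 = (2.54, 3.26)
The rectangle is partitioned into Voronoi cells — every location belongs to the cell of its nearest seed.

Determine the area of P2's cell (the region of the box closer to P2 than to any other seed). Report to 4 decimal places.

1. box [0,10]×[0,78]: [(0, 0) (10, 0) (10, 78) (0, 78)]
2. ⊥bis P2·P0 via (2.645,37.61): [(0, 37.2264) (10, 38.6767) (10, 78) (0, 78)]  |A|=400.4844
3. ⊥bis P2·P1 via (3.15,29.815): [(0, 37.2264) (10, 38.6767) (10, 78) (0, 78)]  |A|=400.4844
4. ⊥bis P2·P3 via (1.47,31.365): [(0, 37.2264) (10, 38.6767) (10, 78) (0, 78)]  |A|=400.4844
5. ⊥bis P2·P4 via (3.39,39.775): [(0, 38.9454) (10, 41.3925) (10, 78) (0, 78)]  |A|=378.3102
6. ⊥bis P2·P5 via (1.69,28.94): [(0, 38.9454) (10, 41.3925) (10, 78) (0, 78)]  |A|=378.3102
7. ⊥bis P2·P6 via (2.055,44.14): [(0, 43.7247) (10, 45.7455) (10, 78) (0, 78)]  |A|=332.6488
8. ⊥bis P2·P7 via (2.77,46.41): [(0, 45.0354) (10, 49.9978) (10, 78) (0, 78)]  |A|=304.8338
9. ⊥bis P2·P8 via (1.665,26.83): [(0, 45.0354) (10, 49.9978) (10, 78) (0, 78)]  |A|=304.8338
10. canonical 4-gon: [(0, 45.0354) (10, 49.9978) (10, 78) (0, 78)]
11. shoelace: 304.8338

Area of P2's cell: 304.8338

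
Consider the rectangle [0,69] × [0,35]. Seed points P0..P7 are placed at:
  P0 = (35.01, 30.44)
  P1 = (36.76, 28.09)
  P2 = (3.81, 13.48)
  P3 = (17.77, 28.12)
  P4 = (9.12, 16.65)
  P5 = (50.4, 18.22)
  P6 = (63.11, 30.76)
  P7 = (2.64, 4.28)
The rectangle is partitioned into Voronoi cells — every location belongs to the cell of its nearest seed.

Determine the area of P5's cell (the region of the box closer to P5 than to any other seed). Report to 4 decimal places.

1. box [0,69]×[0,35]: [(0, 0) (69, 0) (69, 35) (0, 35)]
2. ⊥bis P5·P0 via (42.705,24.33): [(23.3864, 0) (69, 0) (69, 35) (51.1772, 35)]  |A|=1110.136
3. ⊥bis P5·P1 via (43.58,23.155): [(26.8249, 0) (69, 0) (69, 35) (52.1511, 35)]  |A|=1032.9199
4. ⊥bis P5·P2 via (27.105,15.85): [(28.4843, 2.2932) (28.7176, 0) (69, 0) (69, 35) (52.1511, 35)]  |A|=1030.7498
5. ⊥bis P5·P3 via (34.085,23.17): [(28.4843, 2.2932) (28.7176, 0) (69, 0) (69, 35) (52.1511, 35)]  |A|=1030.7498
6. ⊥bis P5·P4 via (29.76,17.435): [(30.2434, 4.7243) (30.4231, 0) (69, 0) (69, 35) (52.1511, 35)]  |A|=1024.4204
7. ⊥bis P5·P6 via (56.755,24.49): [(49.7117, 31.6288) (30.2434, 4.7243) (30.4231, 0) (69, 0) (69, 12.079)]  |A|=774.9662
8. ⊥bis P5·P7 via (26.52,11.25): [(49.7117, 31.6288) (30.2434, 4.7243) (30.4231, 0) (69, 0) (69, 12.079)]  |A|=774.9662
9. canonical 5-gon: [(49.7117, 31.6288) (30.2434, 4.7243) (30.4231, 0) (69, 0) (69, 12.079)]
10. shoelace: 774.9662

Area of P5's cell: 774.9662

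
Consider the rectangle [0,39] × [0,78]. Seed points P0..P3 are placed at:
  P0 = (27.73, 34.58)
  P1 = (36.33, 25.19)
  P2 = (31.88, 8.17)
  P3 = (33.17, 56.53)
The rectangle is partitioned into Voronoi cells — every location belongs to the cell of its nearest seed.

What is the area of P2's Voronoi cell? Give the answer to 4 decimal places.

Area of P2's cell: 704.7140

1. box [0,39]×[0,78]: [(0, 0) (39, 0) (39, 78) (0, 78)]
2. ⊥bis P2·P0 via (29.805,21.375): [(0, 16.6915) (0, 0) (39, 0) (39, 22.8199)]  |A|=770.4722
3. ⊥bis P2·P1 via (34.105,16.68): [(21.2747, 20.0346) (0, 16.6915) (0, 0) (39, 0) (39, 15.4002)]  |A|=704.714
4. ⊥bis P2·P3 via (32.525,32.35): [(21.2747, 20.0346) (0, 16.6915) (0, 0) (39, 0) (39, 15.4002)]  |A|=704.714
5. canonical 5-gon: [(21.2747, 20.0346) (0, 16.6915) (0, 0) (39, 0) (39, 15.4002)]
6. shoelace: 704.714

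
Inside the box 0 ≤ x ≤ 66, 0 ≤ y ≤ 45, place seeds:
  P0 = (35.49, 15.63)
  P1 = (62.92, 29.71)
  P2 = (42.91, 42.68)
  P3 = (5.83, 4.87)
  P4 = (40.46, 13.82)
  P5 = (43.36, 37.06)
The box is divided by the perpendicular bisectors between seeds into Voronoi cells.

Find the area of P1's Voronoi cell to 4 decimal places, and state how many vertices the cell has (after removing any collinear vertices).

Area of P1's cell: 437.3274 (5 vertices)

1. box [0,66]×[0,45]: [(0, 0) (66, 0) (66, 45) (0, 45)]
2. ⊥bis P1·P0 via (49.205,22.67): [(60.8417, 0) (66, 0) (66, 45) (37.7429, 45)]  |A|=751.8482
3. ⊥bis P1·P2 via (52.915,36.195): [(46.9703, 27.0236) (60.8417, 0) (66, 0) (66, 45) (58.6222, 45)]  |A|=564.1802
4. ⊥bis P1·P3 via (34.375,17.29): [(46.9703, 27.0236) (60.8417, 0) (66, 0) (66, 45) (58.6222, 45)]  |A|=564.1802
5. ⊥bis P1·P4 via (51.69,21.765): [(47.4481, 27.7608) (66, 1.5383) (66, 45) (58.6222, 45)]  |A|=466.7422
6. ⊥bis P1·P5 via (53.14,33.385): [(55.9628, 40.8971) (49.7853, 24.4573) (66, 1.5383) (66, 45) (58.6222, 45)]  |A|=437.3274
7. canonical 5-gon: [(55.9628, 40.8971) (49.7853, 24.4573) (66, 1.5383) (66, 45) (58.6222, 45)]
8. shoelace: 437.3274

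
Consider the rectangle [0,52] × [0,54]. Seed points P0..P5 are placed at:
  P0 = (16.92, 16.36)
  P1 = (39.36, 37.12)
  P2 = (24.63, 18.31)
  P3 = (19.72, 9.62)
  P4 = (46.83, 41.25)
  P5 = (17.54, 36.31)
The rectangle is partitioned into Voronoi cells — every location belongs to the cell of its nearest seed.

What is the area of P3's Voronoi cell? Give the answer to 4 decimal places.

Area of P3's cell: 393.8060

1. box [0,52]×[0,54]: [(0, 0) (52, 0) (52, 54) (0, 54)]
2. ⊥bis P3·P0 via (18.32,12.99): [(0, 5.3793) (0, 0) (52, 0) (52, 26.9817)]  |A|=841.3862
3. ⊥bis P3·P1 via (29.54,23.37): [(34.6027, 19.7543) (0, 5.3793) (0, 0) (52, 0) (52, 7.3295)]  |A|=670.4384
4. ⊥bis P3·P2 via (22.175,13.965): [(21.536, 14.326) (0, 5.3793) (0, 0) (46.8911, 0)]  |A|=393.806
5. ⊥bis P3·P4 via (33.275,25.435): [(21.536, 14.326) (0, 5.3793) (0, 0) (46.8911, 0)]  |A|=393.806
6. ⊥bis P3·P5 via (18.63,22.965): [(21.536, 14.326) (0, 5.3793) (0, 0) (46.8911, 0)]  |A|=393.806
7. canonical 4-gon: [(21.536, 14.326) (0, 5.3793) (0, 0) (46.8911, 0)]
8. shoelace: 393.806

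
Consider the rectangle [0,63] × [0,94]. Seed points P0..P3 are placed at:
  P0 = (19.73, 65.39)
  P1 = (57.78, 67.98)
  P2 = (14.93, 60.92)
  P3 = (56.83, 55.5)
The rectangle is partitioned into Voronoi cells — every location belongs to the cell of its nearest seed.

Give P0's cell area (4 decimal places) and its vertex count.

Area of P0's cell: 1205.2392 (5 vertices)

1. box [0,63]×[0,94]: [(0, 0) (63, 0) (63, 94) (0, 94)]
2. ⊥bis P0·P1 via (38.755,66.685): [(0, 0) (43.2941, 0) (36.8957, 94) (0, 94)]  |A|=3768.923
3. ⊥bis P0·P2 via (17.33,63.155): [(0, 81.7644) (40.7038, 38.0557) (36.8957, 94) (0, 94)]  |A|=1281.0705
4. ⊥bis P0·P3 via (38.28,60.445): [(0, 81.7644) (34.1792, 45.0619) (38.9967, 63.1337) (36.8957, 94) (0, 94)]  |A|=1205.2392
5. canonical 5-gon: [(0, 81.7644) (34.1792, 45.0619) (38.9967, 63.1337) (36.8957, 94) (0, 94)]
6. shoelace: 1205.2392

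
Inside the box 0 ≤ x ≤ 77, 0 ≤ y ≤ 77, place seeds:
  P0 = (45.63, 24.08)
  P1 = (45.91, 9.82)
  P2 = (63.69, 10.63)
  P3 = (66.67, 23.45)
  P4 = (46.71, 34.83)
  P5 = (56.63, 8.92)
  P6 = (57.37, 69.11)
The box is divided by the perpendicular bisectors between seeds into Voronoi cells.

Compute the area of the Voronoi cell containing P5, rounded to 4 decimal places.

Area of P5's cell: 169.1022

1. box [0,77]×[0,77]: [(0, 0) (77, 0) (77, 77) (0, 77)]
2. ⊥bis P5·P0 via (51.13,16.5): [(28.39, 0) (77, 0) (77, 35.2711)]  |A|=857.2643
3. ⊥bis P5·P1 via (51.27,9.37): [(51.9165, 17.0707) (50.4833, 0) (77, 0) (77, 35.2711)]  |A|=668.69
4. ⊥bis P5·P2 via (60.16,9.775): [(57.4248, 21.0675) (51.9165, 17.0707) (50.4833, 0) (62.5276, 0)]  |A|=171.0227
5. ⊥bis P5·P3 via (61.65,16.185): [(57.9959, 18.7099) (56.0391, 20.062) (51.9165, 17.0707) (50.4833, 0) (62.5276, 0)]  |A|=169.1022
6. ⊥bis P5·P4 via (51.67,21.875): [(57.9959, 18.7099) (56.0391, 20.062) (51.9165, 17.0707) (50.4833, 0) (62.5276, 0)]  |A|=169.1022
7. ⊥bis P5·P6 via (57,39.015): [(57.9959, 18.7099) (56.0391, 20.062) (51.9165, 17.0707) (50.4833, 0) (62.5276, 0)]  |A|=169.1022
8. canonical 5-gon: [(57.9959, 18.7099) (56.0391, 20.062) (51.9165, 17.0707) (50.4833, 0) (62.5276, 0)]
9. shoelace: 169.1022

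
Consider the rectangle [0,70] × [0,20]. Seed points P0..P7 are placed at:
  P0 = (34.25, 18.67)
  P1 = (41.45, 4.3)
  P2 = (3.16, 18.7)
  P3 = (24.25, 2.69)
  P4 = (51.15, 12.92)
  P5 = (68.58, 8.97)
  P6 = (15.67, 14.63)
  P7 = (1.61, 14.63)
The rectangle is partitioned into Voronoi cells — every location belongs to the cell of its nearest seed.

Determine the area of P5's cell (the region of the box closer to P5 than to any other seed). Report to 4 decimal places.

Area of P5's cell: 206.9831

1. box [0,70]×[0,20]: [(0, 0) (70, 0) (70, 20) (0, 20)]
2. ⊥bis P5·P0 via (51.415,13.82): [(47.5101, 0) (70, 0) (70, 20) (53.1612, 20)]  |A|=393.287
3. ⊥bis P5·P1 via (55.015,6.635): [(52.8836, 19.0175) (56.1571, 0) (70, 0) (70, 20) (53.1612, 20)]  |A|=311.0652
4. ⊥bis P5·P2 via (35.87,13.835): [(52.8836, 19.0175) (56.1571, 0) (70, 0) (70, 20) (53.1612, 20)]  |A|=311.0652
5. ⊥bis P5·P3 via (46.415,5.83): [(52.8836, 19.0175) (56.1571, 0) (70, 0) (70, 20) (53.1612, 20)]  |A|=311.0652
6. ⊥bis P5·P4 via (59.865,10.945): [(57.3846, 0) (70, 0) (70, 20) (61.9171, 20)]  |A|=206.9831
7. ⊥bis P5·P6 via (42.125,11.8): [(57.3846, 0) (70, 0) (70, 20) (61.9171, 20)]  |A|=206.9831
8. ⊥bis P5·P7 via (35.095,11.8): [(57.3846, 0) (70, 0) (70, 20) (61.9171, 20)]  |A|=206.9831
9. canonical 4-gon: [(57.3846, 0) (70, 0) (70, 20) (61.9171, 20)]
10. shoelace: 206.9831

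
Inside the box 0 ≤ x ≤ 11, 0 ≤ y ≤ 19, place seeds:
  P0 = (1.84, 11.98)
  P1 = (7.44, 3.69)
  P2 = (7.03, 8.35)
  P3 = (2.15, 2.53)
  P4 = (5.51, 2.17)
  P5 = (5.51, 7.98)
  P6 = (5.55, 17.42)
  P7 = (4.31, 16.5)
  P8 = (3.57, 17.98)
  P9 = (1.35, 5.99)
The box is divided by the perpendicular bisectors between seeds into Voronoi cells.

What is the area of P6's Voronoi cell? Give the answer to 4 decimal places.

Area of P6's cell: 29.7788

1. box [0,11]×[0,19]: [(0, 0) (11, 0) (11, 19) (0, 19)]
2. ⊥bis P6·P0 via (3.695,14.7): [(0, 17.2199) (11, 9.7181) (11, 19) (0, 19)]  |A|=60.8408
3. ⊥bis P6·P1 via (6.495,10.555): [(0, 17.2199) (9.2223, 10.9304) (11, 11.1751) (11, 19) (0, 19)]  |A|=59.5458
4. ⊥bis P6·P2 via (6.29,12.885): [(0, 17.2199) (6.3435, 12.8937) (11, 13.6536) (11, 19) (0, 19)]  |A|=51.6782
5. ⊥bis P6·P3 via (3.85,9.975): [(0, 17.2199) (6.3435, 12.8937) (11, 13.6536) (11, 19) (0, 19)]  |A|=51.6782
6. ⊥bis P6·P4 via (5.53,9.795): [(0, 17.2199) (6.3435, 12.8937) (11, 13.6536) (11, 19) (0, 19)]  |A|=51.6782
7. ⊥bis P6·P5 via (5.53,12.7): [(0, 17.2199) (6.3435, 12.8937) (11, 13.6536) (11, 19) (0, 19)]  |A|=51.6782
8. ⊥bis P6·P7 via (4.93,16.96): [(7.7738, 13.1271) (11, 13.6536) (11, 19) (3.4165, 19)]  |A|=30.8931
9. ⊥bis P6·P8 via (4.56,17.7): [(4.5106, 17.5253) (7.7738, 13.1271) (11, 13.6536) (11, 19) (4.9277, 19)]  |A|=29.7788
10. ⊥bis P6·P9 via (3.45,11.705): [(4.5106, 17.5253) (7.7738, 13.1271) (11, 13.6536) (11, 19) (4.9277, 19)]  |A|=29.7788
11. canonical 5-gon: [(4.5106, 17.5253) (7.7738, 13.1271) (11, 13.6536) (11, 19) (4.9277, 19)]
12. shoelace: 29.7788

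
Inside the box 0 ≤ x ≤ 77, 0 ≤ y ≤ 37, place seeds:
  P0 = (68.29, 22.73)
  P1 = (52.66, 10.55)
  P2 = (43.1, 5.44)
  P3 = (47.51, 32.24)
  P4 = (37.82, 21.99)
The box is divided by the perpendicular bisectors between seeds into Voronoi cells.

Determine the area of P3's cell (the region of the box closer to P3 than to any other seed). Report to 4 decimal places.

Area of P3's cell: 281.1586

1. box [0,77]×[0,37]: [(0, 0) (77, 0) (77, 37) (0, 37)]
2. ⊥bis P3·P0 via (57.9,27.485): [(0, 0) (45.3214, 0) (62.2546, 37) (0, 37)]  |A|=1990.156
3. ⊥bis P3·P1 via (50.085,21.395): [(0, 9.503) (55.7259, 22.7343) (62.2546, 37) (0, 37)]  |A|=1210.1983
4. ⊥bis P3·P2 via (45.305,18.84): [(0, 26.295) (41.7724, 19.4213) (55.7259, 22.7343) (62.2546, 37) (0, 37)]  |A|=859.4758
5. ⊥bis P3·P4 via (42.665,27.115): [(48.9905, 21.1351) (55.7259, 22.7343) (62.2546, 37) (32.2087, 37)]  |A|=281.1586
6. canonical 4-gon: [(48.9905, 21.1351) (55.7259, 22.7343) (62.2546, 37) (32.2087, 37)]
7. shoelace: 281.1586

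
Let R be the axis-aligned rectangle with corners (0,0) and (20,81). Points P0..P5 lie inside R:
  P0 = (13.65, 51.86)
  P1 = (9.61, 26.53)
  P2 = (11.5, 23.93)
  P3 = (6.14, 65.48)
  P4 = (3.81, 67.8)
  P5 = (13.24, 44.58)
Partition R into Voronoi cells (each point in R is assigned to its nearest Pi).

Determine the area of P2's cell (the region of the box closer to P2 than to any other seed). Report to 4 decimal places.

1. box [0,20]×[0,81]: [(0, 0) (20, 0) (20, 81) (0, 81)]
2. ⊥bis P2·P0 via (12.575,37.895): [(0, 38.863) (0, 0) (20, 0) (20, 37.3234)]  |A|=761.8644
3. ⊥bis P2·P1 via (10.555,25.23): [(0, 17.5573) (0, 0) (20, 0) (20, 32.0958)]  |A|=496.5312
4. ⊥bis P2·P3 via (8.82,44.705): [(0, 17.5573) (0, 0) (20, 0) (20, 32.0958)]  |A|=496.5312
5. ⊥bis P2·P4 via (7.655,45.865): [(0, 17.5573) (0, 0) (20, 0) (20, 32.0958)]  |A|=496.5312
6. ⊥bis P2·P5 via (12.37,34.255): [(0, 17.5573) (0, 0) (20, 0) (20, 32.0958)]  |A|=496.5312
7. canonical 4-gon: [(0, 17.5573) (0, 0) (20, 0) (20, 32.0958)]
8. shoelace: 496.5312

Area of P2's cell: 496.5312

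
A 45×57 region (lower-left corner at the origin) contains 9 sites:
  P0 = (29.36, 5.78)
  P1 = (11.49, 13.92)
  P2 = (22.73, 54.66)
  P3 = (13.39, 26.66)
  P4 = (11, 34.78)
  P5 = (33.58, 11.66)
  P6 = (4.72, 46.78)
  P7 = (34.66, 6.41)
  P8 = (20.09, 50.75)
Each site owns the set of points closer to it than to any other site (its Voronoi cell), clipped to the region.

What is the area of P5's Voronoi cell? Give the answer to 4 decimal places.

Area of P5's cell: 443.1542

1. box [0,45]×[0,57]: [(0, 0) (45, 0) (45, 57) (0, 57)]
2. ⊥bis P5·P0 via (31.47,8.72): [(0, 31.3056) (43.6201, 0) (45, 0) (45, 57) (0, 57)]  |A|=1882.2224
3. ⊥bis P5·P1 via (22.535,12.79): [(22.7583, 14.9723) (43.6201, 0) (45, 0) (45, 57) (27.0581, 57)]  |A|=1021.2482
4. ⊥bis P5·P2 via (28.155,33.16): [(24.5253, 32.2441) (22.7583, 14.9723) (43.6201, 0) (45, 0) (45, 37.4104)]  |A|=598.6192
5. ⊥bis P5·P3 via (23.485,19.16): [(35.2085, 34.9398) (23.1391, 18.6944) (22.7583, 14.9723) (43.6201, 0) (45, 0) (45, 37.4104)]  |A|=528.1107
6. ⊥bis P5·P4 via (22.29,23.22): [(35.2085, 34.9398) (23.1391, 18.6944) (22.7583, 14.9723) (43.6201, 0) (45, 0) (45, 37.4104)]  |A|=528.1107
7. ⊥bis P5·P6 via (19.15,29.22): [(35.2085, 34.9398) (23.1391, 18.6944) (22.7583, 14.9723) (43.6201, 0) (45, 0) (45, 37.4104)]  |A|=528.1107
8. ⊥bis P5·P7 via (34.12,9.035): [(35.2085, 34.9398) (23.1391, 18.6944) (22.7583, 14.9723) (31.7192, 8.5411) (45, 11.2732) (45, 37.4104)]  |A|=447.3598
9. ⊥bis P5·P8 via (26.835,31.205): [(44.3173, 37.2382) (34.3641, 33.8033) (23.1391, 18.6944) (22.7583, 14.9723) (31.7192, 8.5411) (45, 11.2732) (45, 37.4104)]  |A|=443.1542
10. canonical 7-gon: [(44.3173, 37.2382) (34.3641, 33.8033) (23.1391, 18.6944) (22.7583, 14.9723) (31.7192, 8.5411) (45, 11.2732) (45, 37.4104)]
11. shoelace: 443.1542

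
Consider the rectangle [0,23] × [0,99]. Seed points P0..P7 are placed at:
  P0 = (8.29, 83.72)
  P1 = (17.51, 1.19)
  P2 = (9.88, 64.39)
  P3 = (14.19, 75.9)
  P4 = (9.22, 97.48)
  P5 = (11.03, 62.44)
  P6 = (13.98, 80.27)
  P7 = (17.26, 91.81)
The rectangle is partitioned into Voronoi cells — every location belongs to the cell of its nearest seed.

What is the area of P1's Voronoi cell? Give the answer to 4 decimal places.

1. box [0,23]×[0,99]: [(0, 0) (23, 0) (23, 99) (0, 99)]
2. ⊥bis P1·P0 via (12.9,42.455): [(0, 41.0139) (0, 0) (23, 0) (23, 43.5833)]  |A|=972.8677
3. ⊥bis P1·P2 via (13.695,32.79): [(0, 31.1366) (0, 0) (23, 0) (23, 33.9134)]  |A|=748.0751
4. ⊥bis P1·P3 via (15.85,38.545): [(0, 31.1366) (0, 0) (23, 0) (23, 33.9134)]  |A|=748.0751
5. ⊥bis P1·P4 via (13.365,49.335): [(0, 31.1366) (0, 0) (23, 0) (23, 33.9134)]  |A|=748.0751
6. ⊥bis P1·P5 via (14.27,31.815): [(0, 30.3053) (0, 0) (23, 0) (23, 32.7386)]  |A|=725.0047
7. ⊥bis P1·P6 via (15.745,40.73): [(0, 30.3053) (0, 0) (23, 0) (23, 32.7386)]  |A|=725.0047
8. ⊥bis P1·P7 via (17.385,46.5): [(0, 30.3053) (0, 0) (23, 0) (23, 32.7386)]  |A|=725.0047
9. canonical 4-gon: [(0, 30.3053) (0, 0) (23, 0) (23, 32.7386)]
10. shoelace: 725.0047

Area of P1's cell: 725.0047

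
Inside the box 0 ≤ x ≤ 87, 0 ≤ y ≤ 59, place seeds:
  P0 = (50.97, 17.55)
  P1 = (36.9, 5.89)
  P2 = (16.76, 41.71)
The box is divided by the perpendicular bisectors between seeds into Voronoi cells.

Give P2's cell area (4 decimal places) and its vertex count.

1. box [0,87]×[0,59]: [(0, 0) (87, 0) (87, 59) (0, 59)]
2. ⊥bis P2·P0 via (33.865,29.63): [(0, 0) (12.9395, 0) (54.6069, 59) (0, 59)]  |A|=1992.6182
3. ⊥bis P2·P1 via (26.83,23.8): [(0, 8.7147) (31.6693, 26.5209) (54.6069, 59) (0, 59)]  |A|=1683.0405
4. canonical 4-gon: [(0, 8.7147) (31.6693, 26.5209) (54.6069, 59) (0, 59)]
5. shoelace: 1683.0405

Area of P2's cell: 1683.0405 (4 vertices)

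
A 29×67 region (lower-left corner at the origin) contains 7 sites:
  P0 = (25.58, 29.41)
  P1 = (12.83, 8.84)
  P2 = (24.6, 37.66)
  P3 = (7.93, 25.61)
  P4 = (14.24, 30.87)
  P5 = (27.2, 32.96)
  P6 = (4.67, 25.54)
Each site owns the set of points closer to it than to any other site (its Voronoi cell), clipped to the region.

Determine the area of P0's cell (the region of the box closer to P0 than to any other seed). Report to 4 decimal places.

1. box [0,29]×[0,67]: [(0, 0) (29, 0) (29, 67) (0, 67)]
2. ⊥bis P0·P1 via (19.205,19.125): [(0, 31.0289) (29, 13.0537) (29, 67) (0, 67)]  |A|=1303.8017
3. ⊥bis P0·P2 via (25.09,33.535): [(0.6422, 30.6309) (29, 13.0537) (29, 33.9995)]  |A|=296.988
4. ⊥bis P0·P3 via (16.755,27.51): [(15.698, 32.4193) (18.461, 19.5862) (29, 13.0537) (29, 33.9995)]  |A|=197.91
5. ⊥bis P0·P4 via (19.91,30.14): [(20.2734, 32.9629) (18.5445, 19.5344) (29, 13.0537) (29, 33.9995)]  |A|=167.1947
6. ⊥bis P0·P5 via (26.39,31.185): [(22.0354, 33.1722) (20.2734, 32.9629) (18.5445, 19.5344) (29, 13.0537) (29, 29.994)]  |A|=153.2465
7. ⊥bis P0·P6 via (15.125,27.475): [(22.0354, 33.1722) (20.2734, 32.9629) (18.5445, 19.5344) (29, 13.0537) (29, 29.994)]  |A|=153.2465
8. canonical 5-gon: [(22.0354, 33.1722) (20.2734, 32.9629) (18.5445, 19.5344) (29, 13.0537) (29, 29.994)]
9. shoelace: 153.2465

Area of P0's cell: 153.2465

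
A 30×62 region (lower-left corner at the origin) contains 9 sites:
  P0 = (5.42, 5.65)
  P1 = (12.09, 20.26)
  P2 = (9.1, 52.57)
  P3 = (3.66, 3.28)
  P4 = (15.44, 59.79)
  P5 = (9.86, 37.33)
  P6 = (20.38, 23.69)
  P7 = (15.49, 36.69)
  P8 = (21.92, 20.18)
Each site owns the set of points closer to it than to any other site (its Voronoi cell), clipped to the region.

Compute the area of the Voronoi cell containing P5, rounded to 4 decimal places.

1. box [0,30]×[0,62]: [(0, 0) (30, 0) (30, 62) (0, 62)]
2. ⊥bis P5·P0 via (7.64,21.49): [(0, 22.5608) (30, 18.3562) (30, 62) (0, 62)]  |A|=1246.2455
3. ⊥bis P5·P1 via (10.975,28.795): [(0, 27.3612) (30, 31.2804) (30, 62) (0, 62)]  |A|=980.3754
4. ⊥bis P5·P2 via (9.48,44.95): [(0, 44.4772) (0, 27.3612) (30, 31.2804) (30, 45.9733)]  |A|=477.1337
5. ⊥bis P5·P3 via (6.76,20.305): [(0, 44.4772) (0, 27.3612) (30, 31.2804) (30, 45.9733)]  |A|=477.1337
6. ⊥bis P5·P4 via (12.65,48.56): [(24.2216, 45.6851) (0, 44.4772) (0, 27.3612) (30, 31.2804) (30, 44.2495)]  |A|=472.1533
7. ⊥bis P5·P6 via (15.12,30.51): [(24.2216, 45.6851) (0, 44.4772) (0, 27.3612) (13.2882, 29.0972) (30, 41.9864) (30, 44.2495)]  |A|=382.6952
8. ⊥bis P5·P7 via (12.675,37.01): [(13.601, 45.1555) (0, 44.4772) (0, 27.3612) (11.7527, 28.8966)]  |A|=210.5211
9. ⊥bis P5·P8 via (15.89,28.755): [(13.601, 45.1555) (0, 44.4772) (0, 27.3612) (11.7527, 28.8966)]  |A|=210.5211
10. canonical 4-gon: [(13.601, 45.1555) (0, 44.4772) (0, 27.3612) (11.7527, 28.8966)]
11. shoelace: 210.5211

Area of P5's cell: 210.5211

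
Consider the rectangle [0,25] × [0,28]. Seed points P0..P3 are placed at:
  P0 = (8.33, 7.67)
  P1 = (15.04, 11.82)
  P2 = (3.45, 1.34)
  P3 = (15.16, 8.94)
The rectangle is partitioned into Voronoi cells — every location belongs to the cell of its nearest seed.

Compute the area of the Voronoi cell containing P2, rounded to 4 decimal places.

Area of P2's cell: 53.0697

1. box [0,25]×[0,28]: [(0, 0) (25, 0) (25, 28) (0, 28)]
2. ⊥bis P2·P0 via (5.89,4.505): [(0, 9.0458) (0, 0) (11.7336, 0)]  |A|=53.0697
3. ⊥bis P2·P1 via (9.245,6.58): [(0, 9.0458) (0, 0) (11.7336, 0)]  |A|=53.0697
4. ⊥bis P2·P3 via (9.305,5.14): [(0, 9.0458) (0, 0) (11.7336, 0)]  |A|=53.0697
5. canonical 3-gon: [(0, 9.0458) (0, 0) (11.7336, 0)]
6. shoelace: 53.0697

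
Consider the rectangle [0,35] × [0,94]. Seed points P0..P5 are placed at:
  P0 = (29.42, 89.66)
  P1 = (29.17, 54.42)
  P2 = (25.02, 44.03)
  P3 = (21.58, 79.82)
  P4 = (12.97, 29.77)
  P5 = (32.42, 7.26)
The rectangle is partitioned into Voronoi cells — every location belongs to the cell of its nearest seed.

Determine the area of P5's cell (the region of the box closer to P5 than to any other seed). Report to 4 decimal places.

1. box [0,35]×[0,94]: [(0, 0) (35, 0) (35, 94) (0, 94)]
2. ⊥bis P5·P0 via (30.92,48.46): [(0, 47.3343) (0, 0) (35, 0) (35, 48.6085)]  |A|=1678.9993
3. ⊥bis P5·P1 via (30.795,30.84): [(0, 28.7178) (0, 0) (35, 0) (35, 31.1298)]  |A|=1047.3324
4. ⊥bis P5·P2 via (28.72,25.645): [(0, 19.8651) (0, 0) (35, 0) (35, 26.9089)]  |A|=818.5437
5. ⊥bis P5·P3 via (27,43.54): [(0, 19.8651) (0, 0) (35, 0) (35, 26.9089)]  |A|=818.5437
6. ⊥bis P5·P4 via (22.695,18.515): [(31.6228, 26.2292) (1.2671, 0) (35, 0) (35, 26.9089)]  |A|=487.8311
7. canonical 4-gon: [(31.6228, 26.2292) (1.2671, 0) (35, 0) (35, 26.9089)]
8. shoelace: 487.8311

Area of P5's cell: 487.8311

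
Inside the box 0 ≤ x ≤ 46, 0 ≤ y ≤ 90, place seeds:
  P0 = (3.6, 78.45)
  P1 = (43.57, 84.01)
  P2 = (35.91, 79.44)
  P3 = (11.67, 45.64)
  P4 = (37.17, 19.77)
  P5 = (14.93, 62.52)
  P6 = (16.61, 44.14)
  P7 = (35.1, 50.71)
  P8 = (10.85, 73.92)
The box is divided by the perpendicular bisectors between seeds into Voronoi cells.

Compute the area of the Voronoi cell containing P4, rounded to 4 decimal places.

1. box [0,46]×[0,90]: [(0, 0) (46, 0) (46, 90) (0, 90)]
2. ⊥bis P4·P0 via (20.385,49.11): [(0, 37.448) (0, 0) (46, 0) (46, 63.764)]  |A|=2327.8762
3. ⊥bis P4·P1 via (40.37,51.89): [(27.4878, 53.1734) (0, 37.448) (0, 0) (46, 0) (46, 51.3291)]  |A|=2212.7777
4. ⊥bis P4·P2 via (36.54,49.605): [(20.6643, 49.2698) (0, 37.448) (0, 0) (46, 0) (46, 49.8048)]  |A|=2151.0427
5. ⊥bis P4·P3 via (24.42,32.705): [(41.6752, 49.7134) (0, 8.6343) (0, 0) (46, 0) (46, 49.8048)]  |A|=1431.0236
6. ⊥bis P4·P5 via (26.05,41.145): [(42.5561, 49.732) (40.7307, 48.7824) (0, 8.6343) (0, 0) (46, 0) (46, 49.8048)]  |A|=1430.6223
7. ⊥bis P4·P6 via (26.89,31.955): [(4.4686, 13.039) (0, 8.6343) (0, 0) (46, 0) (46, 48.0773)]  |A|=1317.5473
8. ⊥bis P4·P7 via (36.135,35.24): [(30.3228, 34.8511) (4.4686, 13.039) (0, 8.6343) (0, 0) (46, 0) (46, 35.9)]  |A|=1222.0942
9. ⊥bis P4·P8 via (24.01,46.845): [(30.3228, 34.8511) (4.4686, 13.039) (0, 8.6343) (0, 0) (46, 0) (46, 35.9)]  |A|=1222.0942
10. canonical 6-gon: [(30.3228, 34.8511) (4.4686, 13.039) (0, 8.6343) (0, 0) (46, 0) (46, 35.9)]
11. shoelace: 1222.0942

Area of P4's cell: 1222.0942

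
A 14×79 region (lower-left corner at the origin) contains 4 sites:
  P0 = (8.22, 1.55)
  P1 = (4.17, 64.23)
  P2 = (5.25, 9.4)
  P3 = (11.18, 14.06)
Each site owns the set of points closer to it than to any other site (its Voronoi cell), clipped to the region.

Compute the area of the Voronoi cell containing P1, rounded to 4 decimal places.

1. box [0,14]×[0,79]: [(0, 0) (14, 0) (14, 79) (0, 79)]
2. ⊥bis P1·P0 via (6.195,32.89): [(0, 32.4897) (14, 33.3943) (14, 79) (0, 79)]  |A|=644.8118
3. ⊥bis P1·P2 via (4.71,36.815): [(0, 36.7222) (14, 36.998) (14, 79) (0, 79)]  |A|=589.9585
4. ⊥bis P1·P3 via (7.675,39.145): [(0, 38.0726) (14, 40.0288) (14, 79) (0, 79)]  |A|=559.2904
5. canonical 4-gon: [(0, 38.0726) (14, 40.0288) (14, 79) (0, 79)]
6. shoelace: 559.2904

Area of P1's cell: 559.2904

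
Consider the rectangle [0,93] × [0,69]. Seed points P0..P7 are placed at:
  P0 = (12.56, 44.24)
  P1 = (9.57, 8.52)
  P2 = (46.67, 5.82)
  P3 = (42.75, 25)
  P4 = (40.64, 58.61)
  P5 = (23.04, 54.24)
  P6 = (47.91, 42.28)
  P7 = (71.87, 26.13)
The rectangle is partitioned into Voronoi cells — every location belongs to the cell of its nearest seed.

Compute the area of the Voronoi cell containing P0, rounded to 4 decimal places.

1. box [0,93]×[0,69]: [(0, 0) (93, 0) (93, 69) (0, 69)]
2. ⊥bis P0·P1 via (11.065,26.38): [(0, 27.3062) (93, 19.5215) (93, 69) (0, 69)]  |A|=4239.5114
3. ⊥bis P0·P2 via (29.615,25.03): [(0, 27.3062) (29.4063, 24.8447) (79.1409, 69) (0, 69)]  |A|=2360.2739
4. ⊥bis P0·P3 via (27.655,34.62): [(0, 27.3062) (21.8294, 25.4789) (49.5653, 69) (0, 69)]  |A|=1533.6424
5. ⊥bis P0·P4 via (26.6,51.425): [(0, 27.3062) (21.8294, 25.4789) (31.8397, 41.1863) (17.606, 69) (0, 69)]  |A|=1089.1888
6. ⊥bis P0·P5 via (17.8,49.24): [(0, 67.8944) (0, 27.3062) (21.8294, 25.4789) (29.295, 37.1933)]  |A|=729.194
7. ⊥bis P0·P6 via (30.235,43.26): [(0, 67.8944) (0, 27.3062) (21.8294, 25.4789) (29.295, 37.1933)]  |A|=729.194
8. ⊥bis P0·P7 via (42.215,35.185): [(0, 67.8944) (0, 27.3062) (21.8294, 25.4789) (29.295, 37.1933)]  |A|=729.194
9. canonical 4-gon: [(0, 67.8944) (0, 27.3062) (21.8294, 25.4789) (29.295, 37.1933)]
10. shoelace: 729.194

Area of P0's cell: 729.1940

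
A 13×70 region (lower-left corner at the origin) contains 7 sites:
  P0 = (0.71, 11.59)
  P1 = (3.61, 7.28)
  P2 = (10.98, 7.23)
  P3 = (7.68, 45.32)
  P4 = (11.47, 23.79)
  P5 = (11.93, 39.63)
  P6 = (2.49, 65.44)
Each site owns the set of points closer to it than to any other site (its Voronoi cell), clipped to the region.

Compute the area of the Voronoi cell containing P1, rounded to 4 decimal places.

Area of P1's cell: 76.0593

1. box [0,13]×[0,70]: [(0, 0) (13, 0) (13, 70) (0, 70)]
2. ⊥bis P1·P0 via (2.16,9.435): [(0, 7.9816) (0, 0) (13, 0) (13, 16.7287)]  |A|=160.6174
3. ⊥bis P1·P2 via (7.295,7.255): [(7.3334, 12.9159) (0, 7.9816) (0, 0) (7.2458, 0)]  |A|=76.0593
4. ⊥bis P1·P3 via (5.645,26.3): [(7.3334, 12.9159) (0, 7.9816) (0, 0) (7.2458, 0)]  |A|=76.0593
5. ⊥bis P1·P4 via (7.54,15.535): [(7.3334, 12.9159) (0, 7.9816) (0, 0) (7.2458, 0)]  |A|=76.0593
6. ⊥bis P1·P5 via (7.77,23.455): [(7.3334, 12.9159) (0, 7.9816) (0, 0) (7.2458, 0)]  |A|=76.0593
7. ⊥bis P1·P6 via (3.05,36.36): [(7.3334, 12.9159) (0, 7.9816) (0, 0) (7.2458, 0)]  |A|=76.0593
8. canonical 4-gon: [(7.3334, 12.9159) (0, 7.9816) (0, 0) (7.2458, 0)]
9. shoelace: 76.0593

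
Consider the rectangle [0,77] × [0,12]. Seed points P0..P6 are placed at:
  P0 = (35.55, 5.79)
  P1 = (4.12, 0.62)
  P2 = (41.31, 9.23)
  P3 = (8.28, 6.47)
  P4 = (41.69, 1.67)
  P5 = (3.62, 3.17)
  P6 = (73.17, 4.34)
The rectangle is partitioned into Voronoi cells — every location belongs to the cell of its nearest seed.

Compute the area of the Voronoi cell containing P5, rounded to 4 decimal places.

1. box [0,77]×[0,12]: [(0, 0) (77, 0) (77, 12) (0, 12)]
2. ⊥bis P5·P0 via (19.585,4.48): [(0, 0) (19.9526, 0) (18.968, 12) (0, 12)]  |A|=233.5233
3. ⊥bis P5·P1 via (3.87,1.895): [(0, 1.1362) (19.5449, 4.9685) (18.968, 12) (0, 12)]  |A|=172.8527
4. ⊥bis P5·P2 via (22.465,6.2): [(0, 1.1362) (19.5449, 4.9685) (18.968, 12) (0, 12)]  |A|=172.8527
5. ⊥bis P5·P3 via (5.95,4.82): [(0, 1.1362) (7.5152, 2.6097) (0.8655, 12) (0, 12)]  |A|=44.8853
6. ⊥bis P5·P4 via (22.655,2.42): [(0, 1.1362) (7.5152, 2.6097) (0.8655, 12) (0, 12)]  |A|=44.8853
7. ⊥bis P5·P6 via (38.395,3.755): [(0, 1.1362) (7.5152, 2.6097) (0.8655, 12) (0, 12)]  |A|=44.8853
8. canonical 4-gon: [(0, 1.1362) (7.5152, 2.6097) (0.8655, 12) (0, 12)]
9. shoelace: 44.8853

Area of P5's cell: 44.8853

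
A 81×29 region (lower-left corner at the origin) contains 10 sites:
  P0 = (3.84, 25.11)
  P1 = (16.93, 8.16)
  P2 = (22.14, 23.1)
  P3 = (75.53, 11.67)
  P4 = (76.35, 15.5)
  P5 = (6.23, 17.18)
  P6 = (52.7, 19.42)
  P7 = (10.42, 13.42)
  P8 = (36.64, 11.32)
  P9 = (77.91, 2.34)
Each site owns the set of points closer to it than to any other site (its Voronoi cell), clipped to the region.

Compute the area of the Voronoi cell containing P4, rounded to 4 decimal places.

Area of P4's cell: 231.8815

1. box [0,81]×[0,29]: [(0, 0) (81, 0) (81, 29) (0, 29)]
2. ⊥bis P4·P0 via (40.095,20.305): [(37.4039, 0) (81, 0) (81, 29) (41.2474, 29)]  |A|=1208.5563
3. ⊥bis P4·P1 via (46.64,11.83): [(48.1013, 0) (81, 0) (81, 29) (44.519, 29)]  |A|=1006.0047
4. ⊥bis P4·P2 via (49.245,19.3): [(47.3696, 5.9233) (48.1013, 0) (81, 0) (81, 29) (50.6049, 29)]  |A|=935.7838
5. ⊥bis P4·P3 via (75.94,13.585): [(49.2451, 19.3004) (81, 12.5017) (81, 29) (50.6049, 29)]  |A|=409.3627
6. ⊥bis P4·P5 via (41.29,16.34): [(49.2451, 19.3004) (81, 12.5017) (81, 29) (50.6049, 29)]  |A|=409.3627
7. ⊥bis P4·P6 via (64.525,17.46): [(64.2959, 16.078) (81, 12.5017) (81, 29) (66.4378, 29)]  |A|=231.8815
8. ⊥bis P4·P7 via (43.385,14.46): [(64.2959, 16.078) (81, 12.5017) (81, 29) (66.4378, 29)]  |A|=231.8815
9. ⊥bis P4·P8 via (56.495,13.41): [(64.2959, 16.078) (81, 12.5017) (81, 29) (66.4378, 29)]  |A|=231.8815
10. ⊥bis P4·P9 via (77.13,8.92): [(64.2959, 16.078) (81, 12.5017) (81, 29) (66.4378, 29)]  |A|=231.8815
11. canonical 4-gon: [(64.2959, 16.078) (81, 12.5017) (81, 29) (66.4378, 29)]
12. shoelace: 231.8815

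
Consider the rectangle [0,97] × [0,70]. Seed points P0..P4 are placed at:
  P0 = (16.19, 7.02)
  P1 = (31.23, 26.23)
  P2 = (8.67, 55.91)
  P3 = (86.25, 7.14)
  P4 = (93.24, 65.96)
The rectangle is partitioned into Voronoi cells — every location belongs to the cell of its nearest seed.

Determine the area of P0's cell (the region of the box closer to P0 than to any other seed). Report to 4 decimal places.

Area of P0's cell: 773.8072

1. box [0,97]×[0,70]: [(0, 0) (97, 0) (97, 70) (0, 70)]
2. ⊥bis P0·P1 via (23.71,16.625): [(0, 35.1882) (0, 0) (44.9445, 0)]  |A|=790.7565
3. ⊥bis P0·P2 via (12.43,31.465): [(6.0156, 30.4784) (0, 29.5531) (0, 0) (44.9445, 0)]  |A|=773.8072
4. ⊥bis P0·P3 via (51.22,7.08): [(6.0156, 30.4784) (0, 29.5531) (0, 0) (44.9445, 0)]  |A|=773.8072
5. ⊥bis P0·P4 via (54.715,36.49): [(6.0156, 30.4784) (0, 29.5531) (0, 0) (44.9445, 0)]  |A|=773.8072
6. canonical 4-gon: [(6.0156, 30.4784) (0, 29.5531) (0, 0) (44.9445, 0)]
7. shoelace: 773.8072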